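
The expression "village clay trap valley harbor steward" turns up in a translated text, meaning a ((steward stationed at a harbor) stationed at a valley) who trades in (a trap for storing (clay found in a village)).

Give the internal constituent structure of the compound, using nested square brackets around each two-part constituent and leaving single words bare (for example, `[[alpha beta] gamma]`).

Overall it is a kind of steward (specifically "valley harbor steward"); the modifier is "village clay trap".
Inside "village clay trap": head "trap", modifier "village clay".
Inside "village clay": head "clay", modifier "village".
Inside "valley harbor steward": head "steward" (specifically "harbor steward"), modifier "valley".
Inside "harbor steward": head "steward", modifier "harbor".
Putting it together: [[[village clay] trap] [valley [harbor steward]]].

[[[village clay] trap] [valley [harbor steward]]]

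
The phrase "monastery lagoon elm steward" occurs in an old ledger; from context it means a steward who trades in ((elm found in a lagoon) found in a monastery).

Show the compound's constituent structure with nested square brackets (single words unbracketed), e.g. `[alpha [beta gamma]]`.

[[monastery [lagoon elm]] steward]

The outermost head in the paraphrase is "steward", modified by "monastery lagoon elm".
Within "monastery lagoon elm", the head is "elm" (specifically "lagoon elm") and the modifier is "monastery".
Within "lagoon elm", the head is "elm" and the modifier is "lagoon".
Assembled: [[monastery [lagoon elm]] steward].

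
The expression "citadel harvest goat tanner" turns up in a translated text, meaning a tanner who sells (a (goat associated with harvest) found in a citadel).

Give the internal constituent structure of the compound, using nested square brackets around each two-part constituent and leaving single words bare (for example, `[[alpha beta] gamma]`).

The outermost head in the paraphrase is "tanner", modified by "citadel harvest goat".
"citadel harvest goat" → head "goat" (specifically "harvest goat"), modifier "citadel".
"harvest goat" → head "goat", modifier "harvest".
Assembled: [[citadel [harvest goat]] tanner].

[[citadel [harvest goat]] tanner]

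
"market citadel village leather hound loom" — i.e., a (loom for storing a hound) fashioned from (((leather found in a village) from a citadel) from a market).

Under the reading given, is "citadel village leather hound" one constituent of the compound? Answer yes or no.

no

The top-level split is [market citadel village leather] [hound loom]; the full structure is [[market [citadel [village leather]]] [hound loom]].
"citadel village leather hound" straddles a constituent boundary, so it is not a single unit.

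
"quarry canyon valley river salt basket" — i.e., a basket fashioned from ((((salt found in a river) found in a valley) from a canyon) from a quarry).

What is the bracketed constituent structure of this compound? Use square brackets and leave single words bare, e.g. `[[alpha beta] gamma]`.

[[quarry [canyon [valley [river salt]]]] basket]

Whole compound: head "basket", modifier "quarry canyon valley river salt".
Within "quarry canyon valley river salt", the head is "salt" (specifically "canyon valley river salt") and the modifier is "quarry".
Within "canyon valley river salt", the head is "salt" (specifically "valley river salt") and the modifier is "canyon".
Within "valley river salt", the head is "salt" (specifically "river salt") and the modifier is "valley".
Within "river salt", the head is "salt" and the modifier is "river".
Assembled: [[quarry [canyon [valley [river salt]]]] basket].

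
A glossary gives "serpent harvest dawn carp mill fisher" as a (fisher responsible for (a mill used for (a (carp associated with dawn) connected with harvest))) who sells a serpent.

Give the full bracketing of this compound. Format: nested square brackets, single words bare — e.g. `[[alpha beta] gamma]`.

Overall it is a kind of fisher (specifically "harvest dawn carp mill fisher"); the modifier is "serpent".
Within "harvest dawn carp mill fisher", the head is "fisher" and the modifier is "harvest dawn carp mill".
Within "harvest dawn carp mill", the head is "mill" and the modifier is "harvest dawn carp".
Within "harvest dawn carp", the head is "carp" (specifically "dawn carp") and the modifier is "harvest".
Within "dawn carp", the head is "carp" and the modifier is "dawn".
So the structure is [serpent [[[harvest [dawn carp]] mill] fisher]].

[serpent [[[harvest [dawn carp]] mill] fisher]]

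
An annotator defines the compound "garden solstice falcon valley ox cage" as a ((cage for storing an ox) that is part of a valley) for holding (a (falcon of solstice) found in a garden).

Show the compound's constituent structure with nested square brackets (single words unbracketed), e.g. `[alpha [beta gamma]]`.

[[garden [solstice falcon]] [valley [ox cage]]]

Overall it is a kind of cage (specifically "valley ox cage"); the modifier is "garden solstice falcon".
Inside "garden solstice falcon": head "falcon" (specifically "solstice falcon"), modifier "garden".
Inside "solstice falcon": head "falcon", modifier "solstice".
Inside "valley ox cage": head "cage" (specifically "ox cage"), modifier "valley".
Inside "ox cage": head "cage", modifier "ox".
Assembled: [[garden [solstice falcon]] [valley [ox cage]]].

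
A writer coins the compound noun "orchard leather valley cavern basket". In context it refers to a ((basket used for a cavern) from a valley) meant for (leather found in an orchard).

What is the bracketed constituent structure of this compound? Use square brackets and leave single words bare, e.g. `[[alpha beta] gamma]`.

Whole compound: head "basket" (specifically "valley cavern basket"), modifier "orchard leather".
Inside "orchard leather": head "leather", modifier "orchard".
Inside "valley cavern basket": head "basket" (specifically "cavern basket"), modifier "valley".
Inside "cavern basket": head "basket", modifier "cavern".
Putting it together: [[orchard leather] [valley [cavern basket]]].

[[orchard leather] [valley [cavern basket]]]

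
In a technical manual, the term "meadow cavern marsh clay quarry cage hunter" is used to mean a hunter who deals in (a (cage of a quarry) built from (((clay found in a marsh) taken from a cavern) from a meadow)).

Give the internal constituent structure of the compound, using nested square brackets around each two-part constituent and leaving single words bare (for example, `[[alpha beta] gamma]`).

The outermost head in the paraphrase is "hunter", modified by "meadow cavern marsh clay quarry cage".
Within "meadow cavern marsh clay quarry cage", the head is "cage" (specifically "quarry cage") and the modifier is "meadow cavern marsh clay".
Within "meadow cavern marsh clay", the head is "clay" (specifically "cavern marsh clay") and the modifier is "meadow".
Within "cavern marsh clay", the head is "clay" (specifically "marsh clay") and the modifier is "cavern".
Within "marsh clay", the head is "clay" and the modifier is "marsh".
Within "quarry cage", the head is "cage" and the modifier is "quarry".
So the structure is [[[meadow [cavern [marsh clay]]] [quarry cage]] hunter].

[[[meadow [cavern [marsh clay]]] [quarry cage]] hunter]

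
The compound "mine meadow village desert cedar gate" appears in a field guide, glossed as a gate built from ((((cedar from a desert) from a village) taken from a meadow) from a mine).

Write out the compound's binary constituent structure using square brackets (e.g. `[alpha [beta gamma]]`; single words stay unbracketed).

Overall it is a kind of gate; the modifier is "mine meadow village desert cedar".
Within "mine meadow village desert cedar", the head is "cedar" (specifically "meadow village desert cedar") and the modifier is "mine".
Within "meadow village desert cedar", the head is "cedar" (specifically "village desert cedar") and the modifier is "meadow".
Within "village desert cedar", the head is "cedar" (specifically "desert cedar") and the modifier is "village".
Within "desert cedar", the head is "cedar" and the modifier is "desert".
Putting it together: [[mine [meadow [village [desert cedar]]]] gate].

[[mine [meadow [village [desert cedar]]]] gate]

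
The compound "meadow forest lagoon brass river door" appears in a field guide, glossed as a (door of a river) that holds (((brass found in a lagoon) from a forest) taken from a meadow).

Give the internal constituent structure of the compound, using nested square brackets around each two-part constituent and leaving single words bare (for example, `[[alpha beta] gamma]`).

[[meadow [forest [lagoon brass]]] [river door]]

Whole compound: head "door" (specifically "river door"), modifier "meadow forest lagoon brass".
Within "meadow forest lagoon brass", the head is "brass" (specifically "forest lagoon brass") and the modifier is "meadow".
Within "forest lagoon brass", the head is "brass" (specifically "lagoon brass") and the modifier is "forest".
Within "lagoon brass", the head is "brass" and the modifier is "lagoon".
Within "river door", the head is "door" and the modifier is "river".
Assembled: [[meadow [forest [lagoon brass]]] [river door]].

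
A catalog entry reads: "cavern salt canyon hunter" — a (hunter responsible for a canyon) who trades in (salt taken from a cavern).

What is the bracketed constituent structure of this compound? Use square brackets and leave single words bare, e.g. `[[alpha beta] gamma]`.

[[cavern salt] [canyon hunter]]

At the top level: head "hunter" (specifically "canyon hunter"); modifier "cavern salt".
"cavern salt" → head "salt", modifier "cavern".
"canyon hunter" → head "hunter", modifier "canyon".
Assembled: [[cavern salt] [canyon hunter]].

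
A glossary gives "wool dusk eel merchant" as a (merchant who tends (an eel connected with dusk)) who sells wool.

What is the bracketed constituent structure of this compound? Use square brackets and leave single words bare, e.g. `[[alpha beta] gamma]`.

[wool [[dusk eel] merchant]]

The outermost head in the paraphrase is "merchant" (specifically "dusk eel merchant"), modified by "wool".
Inside "dusk eel merchant": head "merchant", modifier "dusk eel".
Inside "dusk eel": head "eel", modifier "dusk".
Putting it together: [wool [[dusk eel] merchant]].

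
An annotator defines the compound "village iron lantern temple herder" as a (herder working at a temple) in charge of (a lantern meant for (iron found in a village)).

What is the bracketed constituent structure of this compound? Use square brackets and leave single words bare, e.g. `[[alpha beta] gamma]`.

[[[village iron] lantern] [temple herder]]

Whole compound: head "herder" (specifically "temple herder"), modifier "village iron lantern".
"village iron lantern" → head "lantern", modifier "village iron".
"village iron" → head "iron", modifier "village".
"temple herder" → head "herder", modifier "temple".
Assembled: [[[village iron] lantern] [temple herder]].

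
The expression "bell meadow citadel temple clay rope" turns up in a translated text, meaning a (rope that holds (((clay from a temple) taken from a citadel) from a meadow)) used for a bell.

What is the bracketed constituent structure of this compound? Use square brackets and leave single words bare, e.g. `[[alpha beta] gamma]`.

Whole compound: head "rope" (specifically "meadow citadel temple clay rope"), modifier "bell".
"meadow citadel temple clay rope" → head "rope", modifier "meadow citadel temple clay".
"meadow citadel temple clay" → head "clay" (specifically "citadel temple clay"), modifier "meadow".
"citadel temple clay" → head "clay" (specifically "temple clay"), modifier "citadel".
"temple clay" → head "clay", modifier "temple".
Assembled: [bell [[meadow [citadel [temple clay]]] rope]].

[bell [[meadow [citadel [temple clay]]] rope]]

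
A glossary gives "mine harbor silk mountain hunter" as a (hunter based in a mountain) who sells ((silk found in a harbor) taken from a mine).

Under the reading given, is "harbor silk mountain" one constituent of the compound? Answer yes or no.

no

The top-level split is [mine harbor silk] [mountain hunter]; the full structure is [[mine [harbor silk]] [mountain hunter]].
"harbor silk mountain" straddles a constituent boundary, so it is not a single unit.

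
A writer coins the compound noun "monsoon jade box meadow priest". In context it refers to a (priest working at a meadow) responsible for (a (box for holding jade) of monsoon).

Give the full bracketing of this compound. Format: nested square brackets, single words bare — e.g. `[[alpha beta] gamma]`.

[[monsoon [jade box]] [meadow priest]]

The outermost head in the paraphrase is "priest" (specifically "meadow priest"), modified by "monsoon jade box".
"monsoon jade box" → head "box" (specifically "jade box"), modifier "monsoon".
"jade box" → head "box", modifier "jade".
"meadow priest" → head "priest", modifier "meadow".
So the structure is [[monsoon [jade box]] [meadow priest]].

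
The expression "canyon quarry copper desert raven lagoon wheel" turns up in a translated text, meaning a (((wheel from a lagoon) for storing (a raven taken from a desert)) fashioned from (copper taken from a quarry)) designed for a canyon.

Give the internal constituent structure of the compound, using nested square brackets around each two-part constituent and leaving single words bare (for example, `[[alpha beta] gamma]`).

Overall it is a kind of wheel (specifically "quarry copper desert raven lagoon wheel"); the modifier is "canyon".
Within "quarry copper desert raven lagoon wheel", the head is "wheel" (specifically "desert raven lagoon wheel") and the modifier is "quarry copper".
Within "quarry copper", the head is "copper" and the modifier is "quarry".
Within "desert raven lagoon wheel", the head is "wheel" (specifically "lagoon wheel") and the modifier is "desert raven".
Within "desert raven", the head is "raven" and the modifier is "desert".
Within "lagoon wheel", the head is "wheel" and the modifier is "lagoon".
So the structure is [canyon [[quarry copper] [[desert raven] [lagoon wheel]]]].

[canyon [[quarry copper] [[desert raven] [lagoon wheel]]]]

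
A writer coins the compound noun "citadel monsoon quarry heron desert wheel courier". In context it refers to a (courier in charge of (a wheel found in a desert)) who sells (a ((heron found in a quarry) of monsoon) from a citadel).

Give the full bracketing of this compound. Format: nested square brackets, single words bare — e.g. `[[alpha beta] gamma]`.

Whole compound: head "courier" (specifically "desert wheel courier"), modifier "citadel monsoon quarry heron".
Within "citadel monsoon quarry heron", the head is "heron" (specifically "monsoon quarry heron") and the modifier is "citadel".
Within "monsoon quarry heron", the head is "heron" (specifically "quarry heron") and the modifier is "monsoon".
Within "quarry heron", the head is "heron" and the modifier is "quarry".
Within "desert wheel courier", the head is "courier" and the modifier is "desert wheel".
Within "desert wheel", the head is "wheel" and the modifier is "desert".
Assembled: [[citadel [monsoon [quarry heron]]] [[desert wheel] courier]].

[[citadel [monsoon [quarry heron]]] [[desert wheel] courier]]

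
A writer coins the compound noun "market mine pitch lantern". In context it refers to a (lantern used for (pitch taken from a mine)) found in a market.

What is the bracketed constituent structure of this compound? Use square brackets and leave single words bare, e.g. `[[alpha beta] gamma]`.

[market [[mine pitch] lantern]]

At the top level: head "lantern" (specifically "mine pitch lantern"); modifier "market".
Within "mine pitch lantern", the head is "lantern" and the modifier is "mine pitch".
Within "mine pitch", the head is "pitch" and the modifier is "mine".
Putting it together: [market [[mine pitch] lantern]].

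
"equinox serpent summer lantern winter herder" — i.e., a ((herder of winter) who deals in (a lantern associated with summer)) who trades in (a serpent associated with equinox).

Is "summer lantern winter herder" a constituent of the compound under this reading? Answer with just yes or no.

yes

The paraphrase groups the words so that "summer lantern winter herder" is one unit: it corresponds to a single parenthesized sub-phrase.
The full structure is [[equinox serpent] [[summer lantern] [winter herder]]], in which [summer lantern winter herder] is a constituent.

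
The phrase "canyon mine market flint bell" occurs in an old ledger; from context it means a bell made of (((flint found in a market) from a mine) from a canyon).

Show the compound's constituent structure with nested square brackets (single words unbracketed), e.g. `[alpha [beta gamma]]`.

At the top level: head "bell"; modifier "canyon mine market flint".
Within "canyon mine market flint", the head is "flint" (specifically "mine market flint") and the modifier is "canyon".
Within "mine market flint", the head is "flint" (specifically "market flint") and the modifier is "mine".
Within "market flint", the head is "flint" and the modifier is "market".
Assembled: [[canyon [mine [market flint]]] bell].

[[canyon [mine [market flint]]] bell]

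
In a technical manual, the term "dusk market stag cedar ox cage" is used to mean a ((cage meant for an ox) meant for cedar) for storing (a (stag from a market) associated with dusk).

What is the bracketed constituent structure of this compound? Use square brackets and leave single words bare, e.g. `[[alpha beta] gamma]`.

Whole compound: head "cage" (specifically "cedar ox cage"), modifier "dusk market stag".
Inside "dusk market stag": head "stag" (specifically "market stag"), modifier "dusk".
Inside "market stag": head "stag", modifier "market".
Inside "cedar ox cage": head "cage" (specifically "ox cage"), modifier "cedar".
Inside "ox cage": head "cage", modifier "ox".
So the structure is [[dusk [market stag]] [cedar [ox cage]]].

[[dusk [market stag]] [cedar [ox cage]]]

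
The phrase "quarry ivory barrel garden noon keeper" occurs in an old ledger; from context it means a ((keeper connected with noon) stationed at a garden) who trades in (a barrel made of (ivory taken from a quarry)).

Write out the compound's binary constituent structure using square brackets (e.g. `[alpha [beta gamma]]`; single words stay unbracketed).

The outermost head in the paraphrase is "keeper" (specifically "garden noon keeper"), modified by "quarry ivory barrel".
Inside "quarry ivory barrel": head "barrel", modifier "quarry ivory".
Inside "quarry ivory": head "ivory", modifier "quarry".
Inside "garden noon keeper": head "keeper" (specifically "noon keeper"), modifier "garden".
Inside "noon keeper": head "keeper", modifier "noon".
Putting it together: [[[quarry ivory] barrel] [garden [noon keeper]]].

[[[quarry ivory] barrel] [garden [noon keeper]]]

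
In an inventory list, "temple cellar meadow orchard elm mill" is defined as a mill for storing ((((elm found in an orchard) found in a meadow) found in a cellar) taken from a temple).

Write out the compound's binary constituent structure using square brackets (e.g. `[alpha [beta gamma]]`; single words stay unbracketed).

Whole compound: head "mill", modifier "temple cellar meadow orchard elm".
Within "temple cellar meadow orchard elm", the head is "elm" (specifically "cellar meadow orchard elm") and the modifier is "temple".
Within "cellar meadow orchard elm", the head is "elm" (specifically "meadow orchard elm") and the modifier is "cellar".
Within "meadow orchard elm", the head is "elm" (specifically "orchard elm") and the modifier is "meadow".
Within "orchard elm", the head is "elm" and the modifier is "orchard".
So the structure is [[temple [cellar [meadow [orchard elm]]]] mill].

[[temple [cellar [meadow [orchard elm]]]] mill]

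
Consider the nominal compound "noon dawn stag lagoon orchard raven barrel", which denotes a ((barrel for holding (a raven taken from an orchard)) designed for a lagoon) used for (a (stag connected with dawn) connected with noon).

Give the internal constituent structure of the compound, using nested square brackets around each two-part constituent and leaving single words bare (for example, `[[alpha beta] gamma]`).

The outermost head in the paraphrase is "barrel" (specifically "lagoon orchard raven barrel"), modified by "noon dawn stag".
Inside "noon dawn stag": head "stag" (specifically "dawn stag"), modifier "noon".
Inside "dawn stag": head "stag", modifier "dawn".
Inside "lagoon orchard raven barrel": head "barrel" (specifically "orchard raven barrel"), modifier "lagoon".
Inside "orchard raven barrel": head "barrel", modifier "orchard raven".
Inside "orchard raven": head "raven", modifier "orchard".
Assembled: [[noon [dawn stag]] [lagoon [[orchard raven] barrel]]].

[[noon [dawn stag]] [lagoon [[orchard raven] barrel]]]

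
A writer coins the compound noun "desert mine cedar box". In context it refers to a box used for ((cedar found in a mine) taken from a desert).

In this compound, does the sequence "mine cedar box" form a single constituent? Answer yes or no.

The top-level split is [desert mine cedar] [box]; the full structure is [[desert [mine cedar]] box].
"mine cedar box" straddles a constituent boundary, so it is not a single unit.

no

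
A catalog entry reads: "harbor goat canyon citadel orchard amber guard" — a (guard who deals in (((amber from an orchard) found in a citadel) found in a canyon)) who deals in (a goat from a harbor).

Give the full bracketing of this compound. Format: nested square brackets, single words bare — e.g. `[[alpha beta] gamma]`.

At the top level: head "guard" (specifically "canyon citadel orchard amber guard"); modifier "harbor goat".
Within "harbor goat", the head is "goat" and the modifier is "harbor".
Within "canyon citadel orchard amber guard", the head is "guard" and the modifier is "canyon citadel orchard amber".
Within "canyon citadel orchard amber", the head is "amber" (specifically "citadel orchard amber") and the modifier is "canyon".
Within "citadel orchard amber", the head is "amber" (specifically "orchard amber") and the modifier is "citadel".
Within "orchard amber", the head is "amber" and the modifier is "orchard".
Assembled: [[harbor goat] [[canyon [citadel [orchard amber]]] guard]].

[[harbor goat] [[canyon [citadel [orchard amber]]] guard]]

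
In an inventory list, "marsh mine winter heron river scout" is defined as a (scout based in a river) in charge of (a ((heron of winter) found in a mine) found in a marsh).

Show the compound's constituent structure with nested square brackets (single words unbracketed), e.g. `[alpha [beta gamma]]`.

[[marsh [mine [winter heron]]] [river scout]]

At the top level: head "scout" (specifically "river scout"); modifier "marsh mine winter heron".
"marsh mine winter heron" → head "heron" (specifically "mine winter heron"), modifier "marsh".
"mine winter heron" → head "heron" (specifically "winter heron"), modifier "mine".
"winter heron" → head "heron", modifier "winter".
"river scout" → head "scout", modifier "river".
So the structure is [[marsh [mine [winter heron]]] [river scout]].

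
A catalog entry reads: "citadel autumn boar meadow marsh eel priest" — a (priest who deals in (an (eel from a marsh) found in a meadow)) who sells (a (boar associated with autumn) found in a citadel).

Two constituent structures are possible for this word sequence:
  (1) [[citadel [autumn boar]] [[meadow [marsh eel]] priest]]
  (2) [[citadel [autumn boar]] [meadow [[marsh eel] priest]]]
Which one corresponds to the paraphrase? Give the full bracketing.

The paraphrase's head is the "priest" part ("meadow marsh eel priest"); its modifier is "citadel autumn boar".
That top-level split, carried through the inner groups, gives [[citadel [autumn boar]] [[meadow [marsh eel]] priest]].

[[citadel [autumn boar]] [[meadow [marsh eel]] priest]]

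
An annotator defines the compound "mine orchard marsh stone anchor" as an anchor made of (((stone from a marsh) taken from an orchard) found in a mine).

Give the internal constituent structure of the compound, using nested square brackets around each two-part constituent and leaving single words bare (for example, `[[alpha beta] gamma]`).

The outermost head in the paraphrase is "anchor", modified by "mine orchard marsh stone".
"mine orchard marsh stone" → head "stone" (specifically "orchard marsh stone"), modifier "mine".
"orchard marsh stone" → head "stone" (specifically "marsh stone"), modifier "orchard".
"marsh stone" → head "stone", modifier "marsh".
Putting it together: [[mine [orchard [marsh stone]]] anchor].

[[mine [orchard [marsh stone]]] anchor]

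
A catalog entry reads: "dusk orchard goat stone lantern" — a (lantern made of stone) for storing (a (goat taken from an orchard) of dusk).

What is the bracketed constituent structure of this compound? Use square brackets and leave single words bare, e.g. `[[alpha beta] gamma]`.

[[dusk [orchard goat]] [stone lantern]]

Whole compound: head "lantern" (specifically "stone lantern"), modifier "dusk orchard goat".
Within "dusk orchard goat", the head is "goat" (specifically "orchard goat") and the modifier is "dusk".
Within "orchard goat", the head is "goat" and the modifier is "orchard".
Within "stone lantern", the head is "lantern" and the modifier is "stone".
Assembled: [[dusk [orchard goat]] [stone lantern]].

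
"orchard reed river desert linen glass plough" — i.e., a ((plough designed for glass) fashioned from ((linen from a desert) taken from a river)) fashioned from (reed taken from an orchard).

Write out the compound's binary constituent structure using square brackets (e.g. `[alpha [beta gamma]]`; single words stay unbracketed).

At the top level: head "plough" (specifically "river desert linen glass plough"); modifier "orchard reed".
"orchard reed" → head "reed", modifier "orchard".
"river desert linen glass plough" → head "plough" (specifically "glass plough"), modifier "river desert linen".
"river desert linen" → head "linen" (specifically "desert linen"), modifier "river".
"desert linen" → head "linen", modifier "desert".
"glass plough" → head "plough", modifier "glass".
So the structure is [[orchard reed] [[river [desert linen]] [glass plough]]].

[[orchard reed] [[river [desert linen]] [glass plough]]]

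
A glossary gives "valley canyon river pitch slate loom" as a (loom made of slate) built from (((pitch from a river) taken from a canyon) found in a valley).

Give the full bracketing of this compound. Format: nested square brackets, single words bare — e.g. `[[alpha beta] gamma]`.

At the top level: head "loom" (specifically "slate loom"); modifier "valley canyon river pitch".
Inside "valley canyon river pitch": head "pitch" (specifically "canyon river pitch"), modifier "valley".
Inside "canyon river pitch": head "pitch" (specifically "river pitch"), modifier "canyon".
Inside "river pitch": head "pitch", modifier "river".
Inside "slate loom": head "loom", modifier "slate".
Putting it together: [[valley [canyon [river pitch]]] [slate loom]].

[[valley [canyon [river pitch]]] [slate loom]]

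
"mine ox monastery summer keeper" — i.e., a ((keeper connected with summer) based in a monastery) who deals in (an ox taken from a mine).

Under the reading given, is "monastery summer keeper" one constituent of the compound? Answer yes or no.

The paraphrase groups the words so that "monastery summer keeper" is one unit: it corresponds to a single parenthesized sub-phrase.
The full structure is [[mine ox] [monastery [summer keeper]]], in which [monastery summer keeper] is a constituent.

yes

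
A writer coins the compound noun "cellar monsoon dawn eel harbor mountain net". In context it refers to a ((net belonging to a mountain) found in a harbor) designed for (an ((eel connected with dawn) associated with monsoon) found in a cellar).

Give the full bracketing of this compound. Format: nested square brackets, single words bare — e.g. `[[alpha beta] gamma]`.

[[cellar [monsoon [dawn eel]]] [harbor [mountain net]]]

Overall it is a kind of net (specifically "harbor mountain net"); the modifier is "cellar monsoon dawn eel".
Inside "cellar monsoon dawn eel": head "eel" (specifically "monsoon dawn eel"), modifier "cellar".
Inside "monsoon dawn eel": head "eel" (specifically "dawn eel"), modifier "monsoon".
Inside "dawn eel": head "eel", modifier "dawn".
Inside "harbor mountain net": head "net" (specifically "mountain net"), modifier "harbor".
Inside "mountain net": head "net", modifier "mountain".
Assembled: [[cellar [monsoon [dawn eel]]] [harbor [mountain net]]].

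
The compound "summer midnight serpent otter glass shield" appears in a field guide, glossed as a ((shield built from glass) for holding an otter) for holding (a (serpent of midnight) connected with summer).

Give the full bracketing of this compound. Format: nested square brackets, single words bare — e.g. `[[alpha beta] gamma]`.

Overall it is a kind of shield (specifically "otter glass shield"); the modifier is "summer midnight serpent".
Within "summer midnight serpent", the head is "serpent" (specifically "midnight serpent") and the modifier is "summer".
Within "midnight serpent", the head is "serpent" and the modifier is "midnight".
Within "otter glass shield", the head is "shield" (specifically "glass shield") and the modifier is "otter".
Within "glass shield", the head is "shield" and the modifier is "glass".
So the structure is [[summer [midnight serpent]] [otter [glass shield]]].

[[summer [midnight serpent]] [otter [glass shield]]]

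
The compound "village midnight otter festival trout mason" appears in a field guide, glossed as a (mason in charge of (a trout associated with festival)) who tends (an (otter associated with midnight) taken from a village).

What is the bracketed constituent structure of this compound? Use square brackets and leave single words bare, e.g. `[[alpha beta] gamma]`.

[[village [midnight otter]] [[festival trout] mason]]

At the top level: head "mason" (specifically "festival trout mason"); modifier "village midnight otter".
Inside "village midnight otter": head "otter" (specifically "midnight otter"), modifier "village".
Inside "midnight otter": head "otter", modifier "midnight".
Inside "festival trout mason": head "mason", modifier "festival trout".
Inside "festival trout": head "trout", modifier "festival".
Assembled: [[village [midnight otter]] [[festival trout] mason]].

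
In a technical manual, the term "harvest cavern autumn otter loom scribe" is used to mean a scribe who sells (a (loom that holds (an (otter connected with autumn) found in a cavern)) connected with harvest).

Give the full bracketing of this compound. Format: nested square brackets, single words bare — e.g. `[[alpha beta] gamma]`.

At the top level: head "scribe"; modifier "harvest cavern autumn otter loom".
Inside "harvest cavern autumn otter loom": head "loom" (specifically "cavern autumn otter loom"), modifier "harvest".
Inside "cavern autumn otter loom": head "loom", modifier "cavern autumn otter".
Inside "cavern autumn otter": head "otter" (specifically "autumn otter"), modifier "cavern".
Inside "autumn otter": head "otter", modifier "autumn".
Putting it together: [[harvest [[cavern [autumn otter]] loom]] scribe].

[[harvest [[cavern [autumn otter]] loom]] scribe]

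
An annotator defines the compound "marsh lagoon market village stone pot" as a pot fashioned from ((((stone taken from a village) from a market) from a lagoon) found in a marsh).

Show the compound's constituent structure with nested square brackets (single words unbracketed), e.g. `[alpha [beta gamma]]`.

At the top level: head "pot"; modifier "marsh lagoon market village stone".
Inside "marsh lagoon market village stone": head "stone" (specifically "lagoon market village stone"), modifier "marsh".
Inside "lagoon market village stone": head "stone" (specifically "market village stone"), modifier "lagoon".
Inside "market village stone": head "stone" (specifically "village stone"), modifier "market".
Inside "village stone": head "stone", modifier "village".
So the structure is [[marsh [lagoon [market [village stone]]]] pot].

[[marsh [lagoon [market [village stone]]]] pot]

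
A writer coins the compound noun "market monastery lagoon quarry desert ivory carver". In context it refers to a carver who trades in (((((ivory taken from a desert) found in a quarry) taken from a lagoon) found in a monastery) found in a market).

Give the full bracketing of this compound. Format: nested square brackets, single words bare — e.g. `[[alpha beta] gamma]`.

Whole compound: head "carver", modifier "market monastery lagoon quarry desert ivory".
Within "market monastery lagoon quarry desert ivory", the head is "ivory" (specifically "monastery lagoon quarry desert ivory") and the modifier is "market".
Within "monastery lagoon quarry desert ivory", the head is "ivory" (specifically "lagoon quarry desert ivory") and the modifier is "monastery".
Within "lagoon quarry desert ivory", the head is "ivory" (specifically "quarry desert ivory") and the modifier is "lagoon".
Within "quarry desert ivory", the head is "ivory" (specifically "desert ivory") and the modifier is "quarry".
Within "desert ivory", the head is "ivory" and the modifier is "desert".
Assembled: [[market [monastery [lagoon [quarry [desert ivory]]]]] carver].

[[market [monastery [lagoon [quarry [desert ivory]]]]] carver]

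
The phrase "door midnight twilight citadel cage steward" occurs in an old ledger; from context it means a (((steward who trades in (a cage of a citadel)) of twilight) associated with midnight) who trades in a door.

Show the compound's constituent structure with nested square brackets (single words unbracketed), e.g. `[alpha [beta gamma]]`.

The outermost head in the paraphrase is "steward" (specifically "midnight twilight citadel cage steward"), modified by "door".
Within "midnight twilight citadel cage steward", the head is "steward" (specifically "twilight citadel cage steward") and the modifier is "midnight".
Within "twilight citadel cage steward", the head is "steward" (specifically "citadel cage steward") and the modifier is "twilight".
Within "citadel cage steward", the head is "steward" and the modifier is "citadel cage".
Within "citadel cage", the head is "cage" and the modifier is "citadel".
Putting it together: [door [midnight [twilight [[citadel cage] steward]]]].

[door [midnight [twilight [[citadel cage] steward]]]]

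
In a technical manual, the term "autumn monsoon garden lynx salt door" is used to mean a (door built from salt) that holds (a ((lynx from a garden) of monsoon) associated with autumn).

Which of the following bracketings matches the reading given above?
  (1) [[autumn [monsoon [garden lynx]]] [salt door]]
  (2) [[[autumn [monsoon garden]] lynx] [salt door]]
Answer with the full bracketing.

[[autumn [monsoon [garden lynx]]] [salt door]]

The paraphrase's head is the "door" part ("salt door"); its modifier is "autumn monsoon garden lynx".
That top-level split, carried through the inner groups, gives [[autumn [monsoon [garden lynx]]] [salt door]].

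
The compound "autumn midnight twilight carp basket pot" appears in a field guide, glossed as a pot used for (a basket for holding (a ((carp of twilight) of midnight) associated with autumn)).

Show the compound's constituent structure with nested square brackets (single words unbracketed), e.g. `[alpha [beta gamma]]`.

[[[autumn [midnight [twilight carp]]] basket] pot]

At the top level: head "pot"; modifier "autumn midnight twilight carp basket".
Within "autumn midnight twilight carp basket", the head is "basket" and the modifier is "autumn midnight twilight carp".
Within "autumn midnight twilight carp", the head is "carp" (specifically "midnight twilight carp") and the modifier is "autumn".
Within "midnight twilight carp", the head is "carp" (specifically "twilight carp") and the modifier is "midnight".
Within "twilight carp", the head is "carp" and the modifier is "twilight".
Putting it together: [[[autumn [midnight [twilight carp]]] basket] pot].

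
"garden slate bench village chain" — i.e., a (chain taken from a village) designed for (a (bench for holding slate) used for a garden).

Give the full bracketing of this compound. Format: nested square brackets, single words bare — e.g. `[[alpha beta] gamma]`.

At the top level: head "chain" (specifically "village chain"); modifier "garden slate bench".
"garden slate bench" → head "bench" (specifically "slate bench"), modifier "garden".
"slate bench" → head "bench", modifier "slate".
"village chain" → head "chain", modifier "village".
Putting it together: [[garden [slate bench]] [village chain]].

[[garden [slate bench]] [village chain]]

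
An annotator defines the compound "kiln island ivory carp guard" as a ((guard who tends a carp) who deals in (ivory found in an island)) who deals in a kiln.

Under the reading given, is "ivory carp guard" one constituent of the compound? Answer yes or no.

The top-level split is [kiln] [island ivory carp guard]; the full structure is [kiln [[island ivory] [carp guard]]].
"ivory carp guard" straddles a constituent boundary, so it is not a single unit.

no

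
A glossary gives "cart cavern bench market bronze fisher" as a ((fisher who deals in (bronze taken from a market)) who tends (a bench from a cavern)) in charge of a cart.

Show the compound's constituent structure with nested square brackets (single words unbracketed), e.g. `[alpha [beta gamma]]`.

[cart [[cavern bench] [[market bronze] fisher]]]

Overall it is a kind of fisher (specifically "cavern bench market bronze fisher"); the modifier is "cart".
"cavern bench market bronze fisher" → head "fisher" (specifically "market bronze fisher"), modifier "cavern bench".
"cavern bench" → head "bench", modifier "cavern".
"market bronze fisher" → head "fisher", modifier "market bronze".
"market bronze" → head "bronze", modifier "market".
Assembled: [cart [[cavern bench] [[market bronze] fisher]]].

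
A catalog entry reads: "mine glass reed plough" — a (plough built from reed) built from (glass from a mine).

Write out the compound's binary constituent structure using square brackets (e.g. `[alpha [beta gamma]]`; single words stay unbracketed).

[[mine glass] [reed plough]]

At the top level: head "plough" (specifically "reed plough"); modifier "mine glass".
Inside "mine glass": head "glass", modifier "mine".
Inside "reed plough": head "plough", modifier "reed".
Putting it together: [[mine glass] [reed plough]].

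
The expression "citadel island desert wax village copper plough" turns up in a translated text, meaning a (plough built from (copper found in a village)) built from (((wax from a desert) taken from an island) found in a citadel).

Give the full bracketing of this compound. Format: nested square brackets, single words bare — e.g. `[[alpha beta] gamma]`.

The outermost head in the paraphrase is "plough" (specifically "village copper plough"), modified by "citadel island desert wax".
"citadel island desert wax" → head "wax" (specifically "island desert wax"), modifier "citadel".
"island desert wax" → head "wax" (specifically "desert wax"), modifier "island".
"desert wax" → head "wax", modifier "desert".
"village copper plough" → head "plough", modifier "village copper".
"village copper" → head "copper", modifier "village".
Assembled: [[citadel [island [desert wax]]] [[village copper] plough]].

[[citadel [island [desert wax]]] [[village copper] plough]]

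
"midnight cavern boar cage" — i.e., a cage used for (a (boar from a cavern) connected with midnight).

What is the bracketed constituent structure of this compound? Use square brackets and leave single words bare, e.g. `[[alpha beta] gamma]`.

[[midnight [cavern boar]] cage]

Whole compound: head "cage", modifier "midnight cavern boar".
Inside "midnight cavern boar": head "boar" (specifically "cavern boar"), modifier "midnight".
Inside "cavern boar": head "boar", modifier "cavern".
Putting it together: [[midnight [cavern boar]] cage].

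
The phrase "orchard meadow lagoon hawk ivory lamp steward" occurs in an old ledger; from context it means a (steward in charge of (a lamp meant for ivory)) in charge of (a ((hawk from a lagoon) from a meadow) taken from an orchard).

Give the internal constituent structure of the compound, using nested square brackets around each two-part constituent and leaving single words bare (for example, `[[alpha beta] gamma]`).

[[orchard [meadow [lagoon hawk]]] [[ivory lamp] steward]]

The outermost head in the paraphrase is "steward" (specifically "ivory lamp steward"), modified by "orchard meadow lagoon hawk".
Inside "orchard meadow lagoon hawk": head "hawk" (specifically "meadow lagoon hawk"), modifier "orchard".
Inside "meadow lagoon hawk": head "hawk" (specifically "lagoon hawk"), modifier "meadow".
Inside "lagoon hawk": head "hawk", modifier "lagoon".
Inside "ivory lamp steward": head "steward", modifier "ivory lamp".
Inside "ivory lamp": head "lamp", modifier "ivory".
Assembled: [[orchard [meadow [lagoon hawk]]] [[ivory lamp] steward]].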